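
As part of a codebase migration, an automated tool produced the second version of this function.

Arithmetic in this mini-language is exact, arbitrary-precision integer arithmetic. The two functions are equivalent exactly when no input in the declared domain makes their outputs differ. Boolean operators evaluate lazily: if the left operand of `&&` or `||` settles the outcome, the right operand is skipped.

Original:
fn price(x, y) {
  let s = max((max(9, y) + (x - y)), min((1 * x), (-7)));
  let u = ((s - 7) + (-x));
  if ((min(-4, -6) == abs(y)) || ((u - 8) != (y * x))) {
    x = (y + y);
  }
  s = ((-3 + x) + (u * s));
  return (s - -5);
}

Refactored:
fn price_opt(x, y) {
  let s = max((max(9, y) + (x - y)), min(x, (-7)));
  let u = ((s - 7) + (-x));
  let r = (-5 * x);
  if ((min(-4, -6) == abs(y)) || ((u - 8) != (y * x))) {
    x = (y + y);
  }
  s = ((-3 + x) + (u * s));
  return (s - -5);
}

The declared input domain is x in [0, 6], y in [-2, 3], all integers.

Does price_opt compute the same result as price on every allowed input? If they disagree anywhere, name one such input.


Side by side, the visible changes include: statement counts differ; and local variable names differ; and constant usage differs.
Spot check at x=2, y=-2 — price: s = 13; u = 4; ((min(-4, -6) == abs(y)) || ((u - 8) != (y * x))) -> false; s = 51; return 56. price_opt: s = 13; u = 4; r = -10; ((min(-4, -6) == abs(y)) || ((u - 8) != (y * x))) -> false; s = 51; return 56. Both give 56.
Across all 42 domain points the two functions coincide.
verdict: equivalent


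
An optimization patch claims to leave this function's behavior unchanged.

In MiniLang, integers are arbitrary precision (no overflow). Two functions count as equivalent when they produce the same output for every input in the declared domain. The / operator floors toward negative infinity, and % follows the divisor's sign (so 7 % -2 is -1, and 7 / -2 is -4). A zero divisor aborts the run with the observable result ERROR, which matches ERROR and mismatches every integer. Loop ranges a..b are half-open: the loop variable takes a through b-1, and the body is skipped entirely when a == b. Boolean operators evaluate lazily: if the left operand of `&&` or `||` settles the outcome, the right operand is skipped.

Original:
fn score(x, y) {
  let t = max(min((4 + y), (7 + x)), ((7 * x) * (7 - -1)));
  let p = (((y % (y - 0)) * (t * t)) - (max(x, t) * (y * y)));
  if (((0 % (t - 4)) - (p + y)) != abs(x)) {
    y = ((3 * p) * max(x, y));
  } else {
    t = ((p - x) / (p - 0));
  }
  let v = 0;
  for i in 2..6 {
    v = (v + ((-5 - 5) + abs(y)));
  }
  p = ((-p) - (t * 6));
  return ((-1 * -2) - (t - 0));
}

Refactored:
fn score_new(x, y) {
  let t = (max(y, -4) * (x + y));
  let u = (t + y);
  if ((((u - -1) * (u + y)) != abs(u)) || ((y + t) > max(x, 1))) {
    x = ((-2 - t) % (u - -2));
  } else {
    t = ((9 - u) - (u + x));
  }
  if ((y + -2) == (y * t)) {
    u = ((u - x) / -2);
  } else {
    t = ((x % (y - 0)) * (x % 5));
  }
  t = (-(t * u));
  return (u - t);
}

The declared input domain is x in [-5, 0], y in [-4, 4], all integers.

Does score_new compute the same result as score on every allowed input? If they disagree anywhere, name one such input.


Not equivalent: x=-5, y=-4 separates them (2 vs 32).
score: t becomes 0; next p becomes 0; next (((0 % (t - 4)) - (p + y)) != abs(x)) evaluates to true; next y becomes 0; next v becomes 0; next at i=2:; next v becomes -10; next at i=3:; next v becomes -20; next at i=4:; next v becomes -30; next at i=5:; next v becomes -40; next p becomes 0; next final value 2
score_new: t becomes 36; next u becomes 32; next ((((u - -1) * (u + y)) != abs(u)) || ((y + t) > max(x, 1))) evaluates to true; next x becomes 30; next ((y + -2) == (y * t)) evaluates to false; next t becomes 0; next t becomes 0; next final value 32
verdict: not equivalent; witness: x=-5, y=-4


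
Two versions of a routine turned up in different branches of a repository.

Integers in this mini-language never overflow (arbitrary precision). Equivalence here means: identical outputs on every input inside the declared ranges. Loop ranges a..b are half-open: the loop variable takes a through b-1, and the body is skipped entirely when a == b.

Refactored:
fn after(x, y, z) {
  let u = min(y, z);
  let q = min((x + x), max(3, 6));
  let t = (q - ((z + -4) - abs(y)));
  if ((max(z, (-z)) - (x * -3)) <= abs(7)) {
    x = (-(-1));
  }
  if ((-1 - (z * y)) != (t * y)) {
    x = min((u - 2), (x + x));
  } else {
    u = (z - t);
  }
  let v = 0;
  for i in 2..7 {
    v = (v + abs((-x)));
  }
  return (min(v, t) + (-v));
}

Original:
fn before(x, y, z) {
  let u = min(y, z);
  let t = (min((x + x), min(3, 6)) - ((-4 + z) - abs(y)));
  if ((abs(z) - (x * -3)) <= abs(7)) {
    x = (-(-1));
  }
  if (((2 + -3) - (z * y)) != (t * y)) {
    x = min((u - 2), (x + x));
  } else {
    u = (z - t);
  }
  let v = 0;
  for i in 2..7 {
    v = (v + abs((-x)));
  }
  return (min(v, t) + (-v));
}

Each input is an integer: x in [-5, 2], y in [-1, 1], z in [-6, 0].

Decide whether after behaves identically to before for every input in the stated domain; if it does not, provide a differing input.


Run the pair on x=2, y=-1, z=-6.
before: u=-6, then t=14, then ((abs(z) - (x * -3)) <= abs(7)) is false, then (((2 + -3) - (z * y)) != (t * y)) is true, then x=-8, then v=0, then (i=2), then v=8, then (i=3), then v=16, then (i=4), then v=24, then (i=5), then v=32, then (i=6), then v=40, then returns -26
after: u=-6, then q=4, then t=15, then ((max(z, (-z)) - (x * -3)) <= abs(7)) is false, then ((-1 - (z * y)) != (t * y)) is true, then x=-8, then v=0, then (i=2), then v=8, then (i=3), then v=16, then (i=4), then v=24, then (i=5), then v=32, then (i=6), then v=40, then returns -25
-26 vs -25 — the two versions disagree here.
verdict: not equivalent; witness: x=2, y=-1, z=-6


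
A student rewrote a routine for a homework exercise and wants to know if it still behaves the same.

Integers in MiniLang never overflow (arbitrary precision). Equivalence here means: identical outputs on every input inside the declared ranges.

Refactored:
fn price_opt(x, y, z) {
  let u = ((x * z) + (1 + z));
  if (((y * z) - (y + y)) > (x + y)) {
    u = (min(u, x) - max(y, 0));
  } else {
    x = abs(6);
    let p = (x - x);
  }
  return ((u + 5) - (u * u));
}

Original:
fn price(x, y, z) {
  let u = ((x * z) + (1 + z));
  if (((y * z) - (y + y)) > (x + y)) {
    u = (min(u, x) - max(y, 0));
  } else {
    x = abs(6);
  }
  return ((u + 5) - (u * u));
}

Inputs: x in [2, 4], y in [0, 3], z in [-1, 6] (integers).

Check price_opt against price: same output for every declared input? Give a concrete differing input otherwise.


Behavior is preserved: although arithmetic usage differs, local variable names differ, statement counts differ, the outputs never diverge.
Tracing x=3, y=0, z=-1: price: u=-3, then (((y * z) - (y + y)) > (x + y)) is false, then x=6, then returns -7 | price_opt: u=-3, then (((y * z) - (y + y)) > (x + y)) is false, then x=6, then p=0, then returns -7 — matching result -7.
Sweeping the whole domain (96 inputs) finds no disagreement.
verdict: equivalent


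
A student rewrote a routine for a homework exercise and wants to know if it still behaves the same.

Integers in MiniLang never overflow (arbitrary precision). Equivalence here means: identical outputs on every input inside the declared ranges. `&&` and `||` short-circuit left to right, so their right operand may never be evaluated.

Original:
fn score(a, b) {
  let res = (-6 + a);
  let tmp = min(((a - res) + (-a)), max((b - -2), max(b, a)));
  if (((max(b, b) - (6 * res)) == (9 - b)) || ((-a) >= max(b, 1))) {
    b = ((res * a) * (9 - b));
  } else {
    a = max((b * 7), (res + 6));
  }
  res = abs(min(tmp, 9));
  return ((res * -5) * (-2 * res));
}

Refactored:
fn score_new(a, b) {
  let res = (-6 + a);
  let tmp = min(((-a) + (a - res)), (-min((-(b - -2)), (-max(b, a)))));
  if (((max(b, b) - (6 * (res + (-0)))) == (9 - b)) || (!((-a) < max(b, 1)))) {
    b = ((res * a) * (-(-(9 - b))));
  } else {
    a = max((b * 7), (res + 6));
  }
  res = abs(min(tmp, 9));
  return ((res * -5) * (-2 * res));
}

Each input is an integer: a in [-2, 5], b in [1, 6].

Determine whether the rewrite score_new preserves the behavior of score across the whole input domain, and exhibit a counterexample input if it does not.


The two versions differ — the changes include boolean connective usage differs, arithmetic usage differs, min/max/abs usage differs, constant usage differs, comparison usage differs.
One worked example (a=0, b=5) — score: res = -6; tmp = 6; (((max(b, b) - (6 * res)) == (9 - b)) || ((-a) >= max(b, 1))) -> false; a = 35; res = 6; return 360; score_new: res = -6; tmp = 6; (((max(b, b) - (6 * (res + (-0)))) == (9 - b)) || (!((-a) < max(b, 1)))) -> false; a = 35; res = 6; return 360; agreement on 360.
Across all 48 domain points the two functions coincide.
verdict: equivalent


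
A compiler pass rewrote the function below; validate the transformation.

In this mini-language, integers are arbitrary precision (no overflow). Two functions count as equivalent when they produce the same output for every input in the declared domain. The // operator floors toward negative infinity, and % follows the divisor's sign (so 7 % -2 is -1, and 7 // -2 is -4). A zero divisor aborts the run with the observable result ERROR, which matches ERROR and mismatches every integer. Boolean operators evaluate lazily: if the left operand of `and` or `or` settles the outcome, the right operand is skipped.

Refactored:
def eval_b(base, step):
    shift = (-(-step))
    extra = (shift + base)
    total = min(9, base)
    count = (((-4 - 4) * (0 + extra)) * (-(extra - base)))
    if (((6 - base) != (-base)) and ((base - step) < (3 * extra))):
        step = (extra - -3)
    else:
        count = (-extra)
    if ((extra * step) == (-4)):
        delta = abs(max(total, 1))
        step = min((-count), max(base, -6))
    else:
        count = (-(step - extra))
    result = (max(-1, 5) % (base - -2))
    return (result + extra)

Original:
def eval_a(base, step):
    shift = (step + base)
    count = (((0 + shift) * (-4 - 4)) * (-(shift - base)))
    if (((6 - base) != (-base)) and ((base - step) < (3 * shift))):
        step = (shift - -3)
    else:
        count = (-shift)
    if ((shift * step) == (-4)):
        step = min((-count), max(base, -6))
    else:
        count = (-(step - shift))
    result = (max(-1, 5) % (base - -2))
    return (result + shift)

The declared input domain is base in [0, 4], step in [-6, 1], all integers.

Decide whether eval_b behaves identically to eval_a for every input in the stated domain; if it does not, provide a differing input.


Equivalent — the differences include local variable names differ; and constant usage differs; and statement counts differ; and min/max/abs usage differs, yet no declared input distinguishes the two.
Spot check at base=4, step=1 — eval_a: shift becomes 5; next count becomes 40; next (((6 - base) != (-base)) and ((base - step) < (3 * shift))) evaluates to true; next step becomes 8; next ((shift * step) == (-4)) evaluates to false; next count becomes -3; next result becomes 5; next final value 10. eval_b: shift becomes 1; next extra becomes 5; next total becomes 4; next count becomes 40; next (((6 - base) != (-base)) and ((base - step) < (3 * extra))) evaluates to true; next step becomes 8; next ((extra * step) == (-4)) evaluates to false; next count becomes -3; next result becomes 5; next final value 10. Both give 10.
An exhaustive pass over the 40 declared inputs shows identical outputs.
verdict: equivalent


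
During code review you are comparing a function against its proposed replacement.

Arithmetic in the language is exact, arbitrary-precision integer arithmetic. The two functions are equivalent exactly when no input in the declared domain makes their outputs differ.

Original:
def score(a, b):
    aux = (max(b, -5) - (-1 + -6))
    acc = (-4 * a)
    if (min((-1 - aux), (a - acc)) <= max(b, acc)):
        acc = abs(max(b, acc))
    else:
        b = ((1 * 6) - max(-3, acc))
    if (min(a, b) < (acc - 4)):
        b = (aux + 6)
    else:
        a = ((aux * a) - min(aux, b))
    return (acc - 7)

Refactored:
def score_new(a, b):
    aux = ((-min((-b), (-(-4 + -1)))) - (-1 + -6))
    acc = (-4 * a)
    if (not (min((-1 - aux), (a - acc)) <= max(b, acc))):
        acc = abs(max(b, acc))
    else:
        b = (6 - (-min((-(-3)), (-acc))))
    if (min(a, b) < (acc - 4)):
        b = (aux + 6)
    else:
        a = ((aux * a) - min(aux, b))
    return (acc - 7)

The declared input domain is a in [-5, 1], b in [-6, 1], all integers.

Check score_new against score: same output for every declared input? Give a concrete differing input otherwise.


Input a=0, b=1: -6 from score versus -7 from score_new.
verdict: not equivalent; witness: a=0, b=1


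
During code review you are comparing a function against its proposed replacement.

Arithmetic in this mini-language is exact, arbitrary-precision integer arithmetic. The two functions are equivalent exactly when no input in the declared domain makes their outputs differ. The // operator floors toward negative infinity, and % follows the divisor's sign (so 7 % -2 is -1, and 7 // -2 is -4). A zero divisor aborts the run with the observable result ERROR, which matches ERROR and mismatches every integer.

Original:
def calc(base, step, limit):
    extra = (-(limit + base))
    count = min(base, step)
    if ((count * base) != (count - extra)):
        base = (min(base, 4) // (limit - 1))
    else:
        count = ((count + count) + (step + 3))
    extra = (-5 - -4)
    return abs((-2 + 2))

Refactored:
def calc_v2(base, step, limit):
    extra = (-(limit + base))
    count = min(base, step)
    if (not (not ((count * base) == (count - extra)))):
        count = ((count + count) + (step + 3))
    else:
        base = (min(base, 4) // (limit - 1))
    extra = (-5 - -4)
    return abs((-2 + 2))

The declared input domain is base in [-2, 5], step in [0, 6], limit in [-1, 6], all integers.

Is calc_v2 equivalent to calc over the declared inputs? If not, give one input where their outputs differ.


The two are interchangeable: boolean connective usage differs, and comparison usage differs, and every declared input agrees.
As a probe, take base=3, step=4, limit=2: calc runs extra := -5 | count := 3 | ((count * base) != (count - extra)): true | base := 3 | extra := -1 | result 0; calc_v2 runs extra := -5 | count := 3 | (not (not ((count * base) == (count - extra)))): false | base := 3 | extra := -1 | result 0; both end at 0.
An exhaustive pass over the 448 declared inputs shows identical outputs.
verdict: equivalent


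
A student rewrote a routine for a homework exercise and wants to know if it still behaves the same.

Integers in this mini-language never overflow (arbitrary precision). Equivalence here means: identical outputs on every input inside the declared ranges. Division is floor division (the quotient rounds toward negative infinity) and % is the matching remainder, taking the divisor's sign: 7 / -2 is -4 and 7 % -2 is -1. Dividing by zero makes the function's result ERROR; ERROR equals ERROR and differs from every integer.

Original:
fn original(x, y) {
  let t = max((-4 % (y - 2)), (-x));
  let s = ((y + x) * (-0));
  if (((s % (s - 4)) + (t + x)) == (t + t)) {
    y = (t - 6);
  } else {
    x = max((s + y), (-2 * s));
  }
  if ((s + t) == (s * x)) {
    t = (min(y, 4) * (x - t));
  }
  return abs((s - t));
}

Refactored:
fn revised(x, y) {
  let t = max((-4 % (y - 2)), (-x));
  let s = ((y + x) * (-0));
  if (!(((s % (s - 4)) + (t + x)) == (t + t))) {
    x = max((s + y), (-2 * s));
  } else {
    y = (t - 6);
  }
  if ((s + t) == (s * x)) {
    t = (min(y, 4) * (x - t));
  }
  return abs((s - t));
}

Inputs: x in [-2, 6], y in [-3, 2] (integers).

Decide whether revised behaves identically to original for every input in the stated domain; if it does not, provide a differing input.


Reading the diff, among the changes: boolean connective usage differs.
One worked example (x=3, y=-2) — original: t = 0; s = 0; (((s % (s - 4)) + (t + x)) == (t + t)) -> false; x = 0; ((s + t) == (s * x)) -> true; t = 0; return 0; revised: t = 0; s = 0; (!(((s % (s - 4)) + (t + x)) == (t + t))) -> true; x = 0; ((s + t) == (s * x)) -> true; t = 0; return 0; agreement on 0.
Across all 54 domain points the two functions coincide.
verdict: equivalent


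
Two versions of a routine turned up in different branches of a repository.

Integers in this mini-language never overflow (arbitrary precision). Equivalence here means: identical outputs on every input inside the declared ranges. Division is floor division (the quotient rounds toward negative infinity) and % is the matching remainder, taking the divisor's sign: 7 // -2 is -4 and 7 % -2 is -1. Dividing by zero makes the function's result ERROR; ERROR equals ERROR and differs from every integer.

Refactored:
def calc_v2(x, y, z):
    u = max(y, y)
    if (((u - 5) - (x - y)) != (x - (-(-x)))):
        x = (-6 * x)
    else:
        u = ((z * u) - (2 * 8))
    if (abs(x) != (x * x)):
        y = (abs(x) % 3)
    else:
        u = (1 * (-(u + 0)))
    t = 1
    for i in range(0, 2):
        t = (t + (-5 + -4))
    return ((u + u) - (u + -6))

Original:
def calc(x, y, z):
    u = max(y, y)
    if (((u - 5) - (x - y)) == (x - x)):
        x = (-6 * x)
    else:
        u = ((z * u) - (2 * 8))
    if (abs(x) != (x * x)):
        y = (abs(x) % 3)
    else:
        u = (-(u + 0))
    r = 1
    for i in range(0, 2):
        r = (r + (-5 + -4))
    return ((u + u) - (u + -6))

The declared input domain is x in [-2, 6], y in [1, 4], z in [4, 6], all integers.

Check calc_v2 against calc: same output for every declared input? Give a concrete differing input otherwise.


Input x=-2, y=1, z=4: -6 from calc versus 7 from calc_v2.
verdict: not equivalent; witness: x=-2, y=1, z=4


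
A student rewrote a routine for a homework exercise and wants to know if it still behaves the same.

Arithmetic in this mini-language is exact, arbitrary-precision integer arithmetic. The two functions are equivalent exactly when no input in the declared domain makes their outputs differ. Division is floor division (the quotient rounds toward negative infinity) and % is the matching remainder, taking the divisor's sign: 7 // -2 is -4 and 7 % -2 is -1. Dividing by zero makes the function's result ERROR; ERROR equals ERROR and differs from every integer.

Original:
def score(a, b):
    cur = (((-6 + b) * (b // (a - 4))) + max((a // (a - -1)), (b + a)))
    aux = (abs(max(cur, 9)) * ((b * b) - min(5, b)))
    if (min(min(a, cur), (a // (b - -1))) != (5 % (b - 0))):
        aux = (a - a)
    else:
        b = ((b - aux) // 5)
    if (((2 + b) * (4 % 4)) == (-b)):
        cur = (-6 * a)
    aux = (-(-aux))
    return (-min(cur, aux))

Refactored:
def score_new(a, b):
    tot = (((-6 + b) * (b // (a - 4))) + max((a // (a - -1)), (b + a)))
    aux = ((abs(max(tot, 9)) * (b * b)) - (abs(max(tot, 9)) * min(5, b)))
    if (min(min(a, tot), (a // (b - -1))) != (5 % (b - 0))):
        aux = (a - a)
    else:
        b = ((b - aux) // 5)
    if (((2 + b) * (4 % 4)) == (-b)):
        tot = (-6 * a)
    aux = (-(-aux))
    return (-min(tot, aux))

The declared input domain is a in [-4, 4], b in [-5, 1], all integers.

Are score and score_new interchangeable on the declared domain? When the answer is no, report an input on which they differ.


Changes here: local variable names differ; arithmetic usage differs; min/max/abs usage differs; constant usage differs; the full 63-point sweep finds no disagreement.
verdict: equivalent


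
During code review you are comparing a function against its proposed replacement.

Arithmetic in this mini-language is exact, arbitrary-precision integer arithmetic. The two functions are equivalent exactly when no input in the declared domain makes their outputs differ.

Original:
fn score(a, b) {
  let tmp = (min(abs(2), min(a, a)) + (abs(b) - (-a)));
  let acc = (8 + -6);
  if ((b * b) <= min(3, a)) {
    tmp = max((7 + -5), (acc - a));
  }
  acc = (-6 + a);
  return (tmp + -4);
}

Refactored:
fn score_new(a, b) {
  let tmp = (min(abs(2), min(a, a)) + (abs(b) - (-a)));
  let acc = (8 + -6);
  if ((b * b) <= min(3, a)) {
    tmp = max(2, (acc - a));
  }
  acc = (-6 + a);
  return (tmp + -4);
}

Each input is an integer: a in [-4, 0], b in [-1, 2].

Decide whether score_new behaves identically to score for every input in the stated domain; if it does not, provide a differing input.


Side by side, the visible changes include: arithmetic usage differs; also constant usage differs.
Tracing a=-3, b=-1: score: tmp becomes -5; next acc becomes 2; next ((b * b) <= min(3, a)) evaluates to false; next acc becomes -9; next final value -9 | score_new: tmp becomes -5; next acc becomes 2; next ((b * b) <= min(3, a)) evaluates to false; next acc becomes -9; next final value -9 — matching result -9.
Across all 20 domain points the two functions coincide.
verdict: equivalent


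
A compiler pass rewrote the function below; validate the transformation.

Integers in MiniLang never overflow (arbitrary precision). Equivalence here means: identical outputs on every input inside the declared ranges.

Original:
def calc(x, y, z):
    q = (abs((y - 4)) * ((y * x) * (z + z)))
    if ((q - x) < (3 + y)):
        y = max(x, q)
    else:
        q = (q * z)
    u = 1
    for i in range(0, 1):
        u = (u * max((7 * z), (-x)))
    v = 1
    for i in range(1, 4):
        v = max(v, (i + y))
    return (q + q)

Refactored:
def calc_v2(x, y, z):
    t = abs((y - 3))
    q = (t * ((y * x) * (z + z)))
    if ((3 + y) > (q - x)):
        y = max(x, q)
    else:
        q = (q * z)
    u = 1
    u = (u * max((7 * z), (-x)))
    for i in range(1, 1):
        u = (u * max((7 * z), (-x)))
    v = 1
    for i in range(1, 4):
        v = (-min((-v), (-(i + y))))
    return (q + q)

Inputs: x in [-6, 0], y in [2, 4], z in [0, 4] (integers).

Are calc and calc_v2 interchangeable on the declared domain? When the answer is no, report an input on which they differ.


Try x=-6, y=2, z=1.
calc: q := -48 | ((q - x) < (3 + y)): true | y := -6 | u := 1 | iter i=0: | u := 7 | v := 1 | iter i=1: | v := 1 | iter i=2: | v := 1 | iter i=3: | v := 1 | result -96
calc_v2: t := 1 | q := -24 | ((3 + y) > (q - x)): true | y := -6 | u := 1 | u := 7 | loop over i: empty range | v := 1 | iter i=1: | v := 1 | iter i=2: | v := 1 | iter i=3: | v := 1 | result -48
-96 vs -48 — the two versions disagree here.
verdict: not equivalent; witness: x=-6, y=2, z=1


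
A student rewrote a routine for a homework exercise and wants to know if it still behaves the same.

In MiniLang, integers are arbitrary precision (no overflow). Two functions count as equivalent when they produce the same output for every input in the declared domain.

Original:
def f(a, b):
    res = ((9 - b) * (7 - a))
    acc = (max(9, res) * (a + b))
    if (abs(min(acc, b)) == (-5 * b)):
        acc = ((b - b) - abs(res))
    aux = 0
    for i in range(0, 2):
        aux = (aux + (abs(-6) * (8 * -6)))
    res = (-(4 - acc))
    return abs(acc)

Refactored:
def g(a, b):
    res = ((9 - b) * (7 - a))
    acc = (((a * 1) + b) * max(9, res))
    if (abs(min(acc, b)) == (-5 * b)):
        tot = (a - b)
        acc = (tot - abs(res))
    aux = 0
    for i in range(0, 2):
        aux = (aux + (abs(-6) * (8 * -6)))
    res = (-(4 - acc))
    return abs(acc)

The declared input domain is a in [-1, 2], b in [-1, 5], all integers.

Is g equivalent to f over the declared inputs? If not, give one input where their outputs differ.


Run the pair on a=1, b=0.
f: res = 54; acc = 54; (abs(min(acc, b)) == (-5 * b)) -> true; acc = -54; aux = 0; [i=0]; aux = -288; [i=1]; aux = -576; res = -58; return 54
g: res = 54; acc = 54; (abs(min(acc, b)) == (-5 * b)) -> true; tot = 1; acc = -53; aux = 0; [i=0]; aux = -288; [i=1]; aux = -576; res = -57; return 53
54 != 53, so the rewrite changes behavior.
verdict: not equivalent; witness: a=1, b=0


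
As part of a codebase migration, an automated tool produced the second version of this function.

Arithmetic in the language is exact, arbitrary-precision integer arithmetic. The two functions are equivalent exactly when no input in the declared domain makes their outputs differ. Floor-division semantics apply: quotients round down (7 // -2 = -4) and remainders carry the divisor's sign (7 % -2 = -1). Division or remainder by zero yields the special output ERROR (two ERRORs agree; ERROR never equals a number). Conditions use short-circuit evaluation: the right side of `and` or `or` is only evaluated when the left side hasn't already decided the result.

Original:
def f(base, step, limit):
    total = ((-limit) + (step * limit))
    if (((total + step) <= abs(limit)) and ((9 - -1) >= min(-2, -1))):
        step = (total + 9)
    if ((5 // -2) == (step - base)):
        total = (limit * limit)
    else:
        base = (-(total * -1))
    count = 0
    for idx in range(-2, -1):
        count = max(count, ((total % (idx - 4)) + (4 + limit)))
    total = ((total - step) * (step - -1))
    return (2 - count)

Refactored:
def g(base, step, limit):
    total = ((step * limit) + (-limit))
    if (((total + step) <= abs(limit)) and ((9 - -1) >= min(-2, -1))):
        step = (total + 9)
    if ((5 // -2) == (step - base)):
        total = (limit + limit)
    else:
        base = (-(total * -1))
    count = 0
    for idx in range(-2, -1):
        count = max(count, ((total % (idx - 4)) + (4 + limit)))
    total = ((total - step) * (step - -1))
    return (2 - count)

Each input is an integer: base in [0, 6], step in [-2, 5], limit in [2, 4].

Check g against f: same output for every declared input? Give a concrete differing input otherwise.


The rewrite breaks on base=0, step=-2, limit=4, where the results are -4 and -2.
f: total=-12, then (((total + step) <= abs(limit)) and ((9 - -1) >= min(-2, -1))) is true, then step=-3, then ((5 // -2) == (step - base)) is true, then total=16, then count=0, then (idx=-2), then count=6, then total=-38, then returns -4
g: total=-12, then (((total + step) <= abs(limit)) and ((9 - -1) >= min(-2, -1))) is true, then step=-3, then ((5 // -2) == (step - base)) is true, then total=8, then count=0, then (idx=-2), then count=4, then total=-22, then returns -2
verdict: not equivalent; witness: base=0, step=-2, limit=4


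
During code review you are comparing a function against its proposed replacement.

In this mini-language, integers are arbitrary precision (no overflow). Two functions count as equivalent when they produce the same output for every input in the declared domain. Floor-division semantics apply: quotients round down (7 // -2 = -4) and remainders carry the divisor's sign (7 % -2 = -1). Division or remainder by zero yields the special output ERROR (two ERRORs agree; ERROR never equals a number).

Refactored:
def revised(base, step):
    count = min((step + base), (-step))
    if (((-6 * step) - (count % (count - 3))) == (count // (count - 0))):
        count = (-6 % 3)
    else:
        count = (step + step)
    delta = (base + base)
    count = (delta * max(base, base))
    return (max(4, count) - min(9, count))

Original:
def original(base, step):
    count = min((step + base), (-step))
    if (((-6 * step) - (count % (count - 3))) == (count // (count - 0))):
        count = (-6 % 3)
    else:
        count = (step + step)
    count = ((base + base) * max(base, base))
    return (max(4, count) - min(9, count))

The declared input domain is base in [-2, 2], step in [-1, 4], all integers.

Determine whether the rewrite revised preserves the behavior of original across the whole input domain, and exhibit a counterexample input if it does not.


Changes here: local variable names differ; and statement counts differ; the full 30-point sweep finds no disagreement.
verdict: equivalent


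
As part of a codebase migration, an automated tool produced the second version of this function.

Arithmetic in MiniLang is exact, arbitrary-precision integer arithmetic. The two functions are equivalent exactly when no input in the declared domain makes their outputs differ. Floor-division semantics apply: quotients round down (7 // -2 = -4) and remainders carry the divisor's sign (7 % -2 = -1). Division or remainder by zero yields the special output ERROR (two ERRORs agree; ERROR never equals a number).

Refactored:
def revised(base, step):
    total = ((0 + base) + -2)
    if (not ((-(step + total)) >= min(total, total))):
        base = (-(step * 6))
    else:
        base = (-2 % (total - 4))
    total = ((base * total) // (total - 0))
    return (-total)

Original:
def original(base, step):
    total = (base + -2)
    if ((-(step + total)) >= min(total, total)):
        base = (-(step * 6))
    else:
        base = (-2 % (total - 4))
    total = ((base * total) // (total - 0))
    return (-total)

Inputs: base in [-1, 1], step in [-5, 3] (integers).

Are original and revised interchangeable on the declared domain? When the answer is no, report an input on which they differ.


Evaluate both at base=-1, step=-5.
original: total=-3, then ((-(step + total)) >= min(total, total)) is true, then base=30, then total=30, then returns -30
revised: total=-3, then (not ((-(step + total)) >= min(total, total))) is false, then base=-2, then total=-2, then returns 2
-30 against 2: the behavior changed.
verdict: not equivalent; witness: base=-1, step=-5


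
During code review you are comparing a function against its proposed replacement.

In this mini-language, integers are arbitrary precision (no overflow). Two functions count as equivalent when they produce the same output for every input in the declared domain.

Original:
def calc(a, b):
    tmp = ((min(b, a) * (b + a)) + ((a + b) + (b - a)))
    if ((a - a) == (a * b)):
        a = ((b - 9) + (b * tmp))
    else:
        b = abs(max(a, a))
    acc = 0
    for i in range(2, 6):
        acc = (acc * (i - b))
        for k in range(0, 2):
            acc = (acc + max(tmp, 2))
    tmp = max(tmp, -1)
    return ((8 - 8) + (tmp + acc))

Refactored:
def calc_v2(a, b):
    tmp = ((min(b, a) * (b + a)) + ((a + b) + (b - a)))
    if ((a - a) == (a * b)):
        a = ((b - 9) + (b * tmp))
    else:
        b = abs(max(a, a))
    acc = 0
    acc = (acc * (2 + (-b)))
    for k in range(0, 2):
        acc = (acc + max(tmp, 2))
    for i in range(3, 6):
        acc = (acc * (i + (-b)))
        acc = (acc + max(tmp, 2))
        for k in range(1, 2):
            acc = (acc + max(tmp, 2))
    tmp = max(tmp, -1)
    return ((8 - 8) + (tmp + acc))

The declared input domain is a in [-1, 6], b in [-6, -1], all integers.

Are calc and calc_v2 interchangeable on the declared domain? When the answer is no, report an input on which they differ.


Reading the diff, among the changes: constant usage differs, and min/max/abs usage differs, and arithmetic usage differs, and loop structure differs, and statement counts differ.
Spot check at a=4, b=-3 — calc: tmp = -9; ((a - a) == (a * b)) -> false; b = 4; acc = 0; [i=2]; acc = 0; [k=0]; acc = 2; [k=1]; acc = 4; [i=3]; acc = -4; [k=0]; acc = -2; [k=1]; acc = 0; [i=4]; acc = 0; [k=0]; acc = 2; [k=1]; acc = 4; [i=5]; acc = 4; [k=0]; acc = 6; [k=1]; acc = 8; tmp = -1; return 7. calc_v2: tmp = -9; ((a - a) == (a * b)) -> false; b = 4; acc = 0; acc = 0; [k=0]; acc = 2; [k=1]; acc = 4; [i=3]; acc = -4; acc = -2; [k=1]; acc = 0; [i=4]; acc = 0; acc = 2; [k=1]; acc = 4; [i=5]; acc = 4; acc = 6; [k=1]; acc = 8; tmp = -1; return 7. Both give 7.
Sweeping the whole domain (48 inputs) finds no disagreement.
verdict: equivalent


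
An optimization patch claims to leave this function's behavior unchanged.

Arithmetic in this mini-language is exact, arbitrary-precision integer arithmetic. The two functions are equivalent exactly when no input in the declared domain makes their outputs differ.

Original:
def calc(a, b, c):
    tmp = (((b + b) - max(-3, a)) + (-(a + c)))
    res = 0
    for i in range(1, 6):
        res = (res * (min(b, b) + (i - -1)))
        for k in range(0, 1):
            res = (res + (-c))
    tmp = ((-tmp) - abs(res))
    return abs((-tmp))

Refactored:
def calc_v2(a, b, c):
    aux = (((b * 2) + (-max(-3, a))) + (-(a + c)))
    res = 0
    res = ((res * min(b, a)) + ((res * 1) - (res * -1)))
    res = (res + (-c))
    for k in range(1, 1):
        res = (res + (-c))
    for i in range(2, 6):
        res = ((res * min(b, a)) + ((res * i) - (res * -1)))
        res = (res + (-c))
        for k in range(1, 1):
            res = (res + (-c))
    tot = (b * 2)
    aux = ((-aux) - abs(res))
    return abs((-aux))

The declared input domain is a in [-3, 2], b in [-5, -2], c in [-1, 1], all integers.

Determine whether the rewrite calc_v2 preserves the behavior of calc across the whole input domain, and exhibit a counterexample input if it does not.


Not equivalent: a=-3, b=-2, c=-1 separates them (68 vs 19).
calc: tmp := 3 | res := 0 | iter i=1: | res := 0 | iter k=0: | res := 1 | iter i=2: | res := 1 | iter k=0: | res := 2 | iter i=3: | res := 4 | iter k=0: | res := 5 | iter i=4: | res := 15 | iter k=0: | res := 16 | iter i=5: | res := 64 | iter k=0: | res := 65 | tmp := -68 | result 68
calc_v2: aux := 3 | res := 0 | res := 0 | res := 1 | loop over k: empty range | iter i=2: | res := 0 | res := 1 | loop over k: empty range | iter i=3: | res := 1 | res := 2 | loop over k: empty range | iter i=4: | res := 4 | res := 5 | loop over k: empty range | iter i=5: | res := 15 | res := 16 | loop over k: empty range | tot := -4 | aux := -19 | result 19
verdict: not equivalent; witness: a=-3, b=-2, c=-1


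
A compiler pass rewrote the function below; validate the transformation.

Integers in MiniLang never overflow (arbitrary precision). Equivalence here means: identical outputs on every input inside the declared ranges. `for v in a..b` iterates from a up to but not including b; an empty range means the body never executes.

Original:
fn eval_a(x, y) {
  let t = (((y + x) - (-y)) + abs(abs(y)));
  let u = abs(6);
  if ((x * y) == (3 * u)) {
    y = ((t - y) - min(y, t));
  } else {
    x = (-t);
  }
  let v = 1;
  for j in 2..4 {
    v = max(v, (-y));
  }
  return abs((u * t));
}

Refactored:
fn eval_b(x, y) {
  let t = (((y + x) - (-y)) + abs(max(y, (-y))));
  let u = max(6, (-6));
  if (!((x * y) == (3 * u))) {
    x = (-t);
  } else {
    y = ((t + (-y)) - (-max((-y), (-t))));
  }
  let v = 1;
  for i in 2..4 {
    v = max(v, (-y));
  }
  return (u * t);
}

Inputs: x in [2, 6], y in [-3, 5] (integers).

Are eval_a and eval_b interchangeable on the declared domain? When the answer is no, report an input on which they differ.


There is a counterexample at x=2, y=-3: 6 on one side, -6 on the other.
eval_a: t becomes -1; next u becomes 6; next ((x * y) == (3 * u)) evaluates to false; next x becomes 1; next v becomes 1; next at j=2:; next v becomes 3; next at j=3:; next v becomes 3; next final value 6
eval_b: t becomes -1; next u becomes 6; next (!((x * y) == (3 * u))) evaluates to true; next x becomes 1; next v becomes 1; next at i=2:; next v becomes 3; next at i=3:; next v becomes 3; next final value -6
verdict: not equivalent; witness: x=2, y=-3


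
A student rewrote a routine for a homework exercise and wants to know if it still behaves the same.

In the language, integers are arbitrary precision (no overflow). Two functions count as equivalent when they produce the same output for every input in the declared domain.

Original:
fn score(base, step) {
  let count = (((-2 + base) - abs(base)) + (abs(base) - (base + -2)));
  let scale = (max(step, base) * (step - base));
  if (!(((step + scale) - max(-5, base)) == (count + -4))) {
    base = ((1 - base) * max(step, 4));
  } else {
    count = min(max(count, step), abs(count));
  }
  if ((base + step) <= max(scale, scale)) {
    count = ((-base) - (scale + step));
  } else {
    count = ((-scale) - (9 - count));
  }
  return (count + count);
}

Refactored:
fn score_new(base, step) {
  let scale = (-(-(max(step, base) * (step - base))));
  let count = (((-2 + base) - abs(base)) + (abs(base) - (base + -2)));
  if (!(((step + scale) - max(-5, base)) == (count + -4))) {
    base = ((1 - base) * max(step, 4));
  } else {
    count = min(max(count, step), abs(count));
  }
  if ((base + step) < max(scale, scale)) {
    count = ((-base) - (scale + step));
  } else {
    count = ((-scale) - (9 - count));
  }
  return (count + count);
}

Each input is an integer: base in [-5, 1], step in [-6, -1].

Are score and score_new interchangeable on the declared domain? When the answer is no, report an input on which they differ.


Equivalent. The suspicious edit (`((base + step) <= max(scale, scale))` became `((base + step) < max(scale, scale))`) never changes the result for any input inside the declared domain.
Across all 42 domain points the two functions coincide.
As a probe, take base=-1, step=-6: score runs count = 0; scale = 5; (!(((step + scale) - max(-5, base)) == (count + -4))) -> true; base = 8; ((base + step) <= max(scale, scale)) -> true; count = -7; return -14; score_new runs scale = 5; count = 0; (!(((step + scale) - max(-5, base)) == (count + -4))) -> true; base = 8; ((base + step) < max(scale, scale)) -> true; count = -7; return -14; both end at -14.
verdict: equivalent


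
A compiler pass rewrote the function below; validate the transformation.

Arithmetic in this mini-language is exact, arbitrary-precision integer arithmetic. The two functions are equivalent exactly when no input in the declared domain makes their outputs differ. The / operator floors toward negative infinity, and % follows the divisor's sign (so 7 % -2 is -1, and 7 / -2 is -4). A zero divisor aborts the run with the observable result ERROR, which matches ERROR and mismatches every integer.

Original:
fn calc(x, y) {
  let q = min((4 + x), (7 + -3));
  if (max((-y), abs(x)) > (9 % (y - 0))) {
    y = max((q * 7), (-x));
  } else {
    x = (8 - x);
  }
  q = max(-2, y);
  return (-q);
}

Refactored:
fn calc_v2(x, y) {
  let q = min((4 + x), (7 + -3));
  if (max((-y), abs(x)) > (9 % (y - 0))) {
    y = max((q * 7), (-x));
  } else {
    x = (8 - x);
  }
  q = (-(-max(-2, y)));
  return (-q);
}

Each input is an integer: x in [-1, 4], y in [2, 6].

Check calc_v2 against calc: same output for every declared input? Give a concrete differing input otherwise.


The two versions differ — the changes include same computation, different form.
As a probe, take x=-1, y=4: calc runs q := 3 | (max((-y), abs(x)) > (9 % (y - 0))): false | x := 9 | q := 4 | result -4; calc_v2 runs q := 3 | (max((-y), abs(x)) > (9 % (y - 0))): false | x := 9 | q := 4 | result -4; both end at -4.
Across all 30 domain points the two functions coincide.
verdict: equivalent


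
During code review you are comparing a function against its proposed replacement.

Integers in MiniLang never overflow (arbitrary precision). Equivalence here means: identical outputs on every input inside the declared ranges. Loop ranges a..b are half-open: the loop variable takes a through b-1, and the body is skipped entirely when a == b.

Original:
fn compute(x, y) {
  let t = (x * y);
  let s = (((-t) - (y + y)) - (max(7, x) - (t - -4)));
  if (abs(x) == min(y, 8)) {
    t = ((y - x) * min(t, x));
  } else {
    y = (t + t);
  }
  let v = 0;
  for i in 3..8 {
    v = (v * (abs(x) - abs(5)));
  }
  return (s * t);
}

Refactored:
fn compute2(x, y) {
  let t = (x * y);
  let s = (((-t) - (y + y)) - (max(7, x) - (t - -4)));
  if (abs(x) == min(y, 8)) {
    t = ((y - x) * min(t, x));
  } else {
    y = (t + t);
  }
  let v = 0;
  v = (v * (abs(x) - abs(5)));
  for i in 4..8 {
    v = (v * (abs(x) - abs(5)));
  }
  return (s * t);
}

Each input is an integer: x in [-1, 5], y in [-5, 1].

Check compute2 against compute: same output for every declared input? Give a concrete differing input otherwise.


Although loop structure differs; arithmetic usage differs; min/max/abs usage differs; constant usage differs; statement counts differ, 49/49 inputs agree.
verdict: equivalent


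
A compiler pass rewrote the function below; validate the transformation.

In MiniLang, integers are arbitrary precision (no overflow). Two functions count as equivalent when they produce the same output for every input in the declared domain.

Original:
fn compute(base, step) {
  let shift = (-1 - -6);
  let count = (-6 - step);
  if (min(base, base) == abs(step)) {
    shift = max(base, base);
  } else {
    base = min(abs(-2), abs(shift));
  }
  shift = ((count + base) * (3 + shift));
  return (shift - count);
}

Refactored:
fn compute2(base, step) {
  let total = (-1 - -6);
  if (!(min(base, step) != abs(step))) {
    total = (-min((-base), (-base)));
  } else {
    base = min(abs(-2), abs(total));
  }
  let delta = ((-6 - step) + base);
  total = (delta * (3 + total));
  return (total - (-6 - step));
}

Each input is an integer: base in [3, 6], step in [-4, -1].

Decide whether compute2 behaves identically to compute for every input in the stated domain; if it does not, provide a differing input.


Not equivalent: base=3, step=-3 separates them (3 vs -5).
compute: shift becomes 5; next count becomes -3; next (min(base, base) == abs(step)) evaluates to true; next shift becomes 3; next shift becomes 0; next final value 3
compute2: total becomes 5; next (!(min(base, step) != abs(step))) evaluates to false; next base becomes 2; next delta becomes -1; next total becomes -8; next final value -5
verdict: not equivalent; witness: base=3, step=-3
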